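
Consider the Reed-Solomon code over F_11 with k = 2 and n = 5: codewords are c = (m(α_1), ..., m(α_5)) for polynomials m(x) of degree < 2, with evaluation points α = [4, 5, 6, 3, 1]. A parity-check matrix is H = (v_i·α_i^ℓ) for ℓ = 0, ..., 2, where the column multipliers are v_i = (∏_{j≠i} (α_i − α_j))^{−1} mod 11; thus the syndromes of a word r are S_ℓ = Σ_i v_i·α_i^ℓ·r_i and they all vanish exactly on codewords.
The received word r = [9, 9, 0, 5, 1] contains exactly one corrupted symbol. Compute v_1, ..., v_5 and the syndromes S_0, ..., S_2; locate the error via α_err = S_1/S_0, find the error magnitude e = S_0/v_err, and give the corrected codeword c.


S = (4, 5, 9), error at position 1, error magnitude e = 2, c = [7, 9, 0, 5, 1].

Step 1: column multipliers v_i = (∏_{j≠i}(α_i − α_j))^{−1} mod 11.
  i = 1 (α = 4): (4−5)(4−6)(4−3)(4−1) = (−1)·(−2)·1·3 = 6 ≡ 6, so v_1 = 6^{−1} = 2 (mod 11).
  i = 2 (α = 5): (5−4)(5−6)(5−3)(5−1) = 1·(−1)·2·4 = −8 ≡ 3, so v_2 = 3^{−1} = 4 (mod 11).
  i = 3 (α = 6): (6−4)(6−5)(6−3)(6−1) = 2·1·3·5 = 30 ≡ 8, so v_3 = 8^{−1} = 7 (mod 11).
  i = 4 (α = 3): (3−4)(3−5)(3−6)(3−1) = (−1)·(−2)·(−3)·2 = −12 ≡ 10, so v_4 = 10^{−1} = 10 (mod 11).
  i = 5 (α = 1): (1−4)(1−5)(1−6)(1−3) = (−3)·(−4)·(−5)·(−2) = 120 ≡ 10, so v_5 = 10^{−1} = 10 (mod 11).
  v = [2, 4, 7, 10, 10].
Step 2: syndromes of r = [9, 9, 0, 5, 1] (all sums mod 11).
  S_0 = Σ v_i r_i = 2·9 + 4·9 + 7·0 + 10·5 + 10·1 = 114 ≡ 4.
  S_1 = Σ v_i α_i r_i = 2·4·9 + 4·5·9 + 7·6·0 + 10·3·5 + 10·1·1 = 412 ≡ 5.
  α_i^2 mod 11 = [5, 3, 3, 9, 1].
  S_2 = Σ v_i α_i^2 r_i = 2·5·9 + 4·3·9 + 7·3·0 + 10·9·5 + 10·1·1 = 658 ≡ 9.
  S = (4, 5, 9) ≠ 0, so r is not a codeword (an error is present).
Step 3: locate the error. For a single error e at position i, S_ℓ = v_i·e·α_i^ℓ, so α_err = S_1/S_0.
  S_0^{−1} = 4^{−1} = 3 (mod 11), so α_err = 5·3 = 15 ≡ 4 = α_1. Error position i = 1.
  Consistency check: S_2/S_1 = 9·9 = 81 ≡ 4 = α_err ✓ (single-error assumption holds).
Step 4: error magnitude e = S_0/v_1 = S_0·∏_{j≠1}(α_1 − α_j) = 4·6 = 24 ≡ 2 (mod 11).
Step 5: correct position 1: c_1 = r_1 − e = 9 − 2 ≡ 7 (mod 11). Hence c = [7, 9, 0, 5, 1].
  Check: interpolating c through the α_i gives m(x) = 10 + 2·x (degree < 2) with m(α_i) = c_i for every i, so c is indeed a codeword.


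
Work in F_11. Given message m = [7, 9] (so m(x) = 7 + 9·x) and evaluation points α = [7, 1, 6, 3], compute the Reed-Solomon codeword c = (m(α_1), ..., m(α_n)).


c = [4, 5, 6, 1]

Message polynomial: m(x) = 7 + 9·x (mod 11).
For each evaluation point α_i, compute m(α_i) mod 11:
  α_1 = 7: Horner steps 9 → 4, so m(7) = 4.
  α_2 = 1: Horner steps 9 → 5, so m(1) = 5.
  α_3 = 6: Horner steps 9 → 6, so m(6) = 6.
  α_4 = 3: Horner steps 9 → 1, so m(3) = 1.
Codeword c = [4, 5, 6, 1] ∈ F_11^4.


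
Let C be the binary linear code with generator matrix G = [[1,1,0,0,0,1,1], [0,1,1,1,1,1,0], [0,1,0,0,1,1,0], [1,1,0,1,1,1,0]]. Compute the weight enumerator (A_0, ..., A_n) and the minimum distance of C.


Weight distribution: A_0 = 1, A_2 = 3, A_3 = 4, A_4 = 3, A_5 = 4, A_6 = 1. Minimum distance d = 2.

Enumerate all 2^4 = 16 messages m ∈ F_2^4.
For each, compute codeword c = mG in F_2^7, then tally its weight.
  m = 0000 → c = 0000000, weight = 0.
  m = 1000 → c = 1100011, weight = 4.
  m = 0100 → c = 0111110, weight = 5.
  m = 1100 → c = 1011101, weight = 5.
  m = 0010 → c = 0100110, weight = 3.
  m = 1010 → c = 1000101, weight = 3.
  m = 0110 → c = 0011000, weight = 2.
  m = 1110 → c = 1111011, weight = 6.
  m = 0001 → c = 1101110, weight = 5.
  m = 1001 → c = 0001101, weight = 3.
  m = 0101 → c = 1010000, weight = 2.
  m = 1101 → c = 0110011, weight = 4.
  m = 0011 → c = 1001000, weight = 2.
  m = 1011 → c = 0101011, weight = 4.
  m = 0111 → c = 1110110, weight = 5.
  m = 1111 → c = 0010101, weight = 3.
Tally weights:
  weight 0: 1 codewords.
  weight 2: 3 codewords.
  weight 3: 4 codewords.
  weight 4: 3 codewords.
  weight 5: 4 codewords.
  weight 6: 1 codewords.
Minimum distance d = smallest w > 0 with A_w > 0 = 2.
Sanity: Σ A_w = 16 = 2^4 = 16 ✓.


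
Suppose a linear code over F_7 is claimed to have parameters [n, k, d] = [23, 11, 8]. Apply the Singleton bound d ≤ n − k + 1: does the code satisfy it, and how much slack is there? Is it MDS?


Singleton RHS = n − k + 1 = 13, slack = 5, bound satisfied, not MDS.

Singleton bound: d ≤ n − k + 1.
Here n = 23, k = 11, so n − k + 1 = 13.
Given d = 8, check d ≤ 13: YES.
Slack = (n − k + 1) − d = 5.
The code is NOT MDS (slack = 5 > 0).
Description: the claimed parameters are [23, 11, 8]_7; such a code would be non-MDS.


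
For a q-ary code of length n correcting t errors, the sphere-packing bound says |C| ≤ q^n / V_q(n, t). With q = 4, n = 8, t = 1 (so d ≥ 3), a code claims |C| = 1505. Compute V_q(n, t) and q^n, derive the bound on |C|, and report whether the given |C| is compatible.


V_q(n, t) = 25, q^n = 65536, Hamming bound = 2621, |C| = 1505 ≤ bound (satisfied).

Step 1: Compute V_q(n, t) = Σ_{j=0}^1 C(n, j) (q−1)^j.
  j = 0: C(8,0)·(3)^0 = 1·1 = 1.
  j = 1: C(8,1)·(3)^1 = 8·3 = 24.
  V_q(n, t) = 1 + 24 = 25.
Step 2: q^n = 4^8 = 65536.
Step 3: Hamming bound ⌊q^n / V_q(n,t)⌋ = ⌊65536/25⌋ = 2621.
Step 4: Compare |C| = 1505 to 2621: satisfied.
The claimed |C| lies below the Hamming bound.


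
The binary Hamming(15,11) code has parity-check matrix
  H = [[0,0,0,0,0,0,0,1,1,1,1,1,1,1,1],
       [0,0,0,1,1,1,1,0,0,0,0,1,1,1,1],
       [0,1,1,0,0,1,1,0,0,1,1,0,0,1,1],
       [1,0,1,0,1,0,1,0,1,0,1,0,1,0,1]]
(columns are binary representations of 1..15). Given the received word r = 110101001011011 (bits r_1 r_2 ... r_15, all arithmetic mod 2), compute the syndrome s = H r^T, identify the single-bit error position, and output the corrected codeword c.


s = (1, 1, 1, 0)^T, error position = 14, corrected codeword c = 110101001011001

Compute s = H r^T mod 2 one row at a time:
  s_1 = 0 + 1 + 0 + 1 + 1 + 0 + 1 + 1 = 5 ≡ 1 (mod 2).
  s_2 = 1 + 0 + 1 + 0 + 1 + 0 + 1 + 1 = 5 ≡ 1 (mod 2).
  s_3 = 1 + 0 + 1 + 0 + 0 + 1 + 1 + 1 = 5 ≡ 1 (mod 2).
  s_4 = 1 + 0 + 0 + 0 + 1 + 1 + 0 + 1 = 4 ≡ 0 (mod 2).
s = (1, 1, 1, 0)^T — this equals column 14 of H (binary 1110), so error is at position 14.
Correct: flip bit 14 of r = 110101001011011 to get c = 110101001011001.


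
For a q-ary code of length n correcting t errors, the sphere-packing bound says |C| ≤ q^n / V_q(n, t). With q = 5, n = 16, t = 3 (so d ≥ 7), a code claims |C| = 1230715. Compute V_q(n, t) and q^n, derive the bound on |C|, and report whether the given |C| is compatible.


V_q(n, t) = 37825, q^n = 152587890625, Hamming bound = 4034048, |C| = 1230715 ≤ bound (satisfied).

Step 1: Compute V_q(n, t) = Σ_{j=0}^3 C(n, j) (q−1)^j.
  j = 0: C(16,0)·(4)^0 = 1·1 = 1.
  j = 1: C(16,1)·(4)^1 = 16·4 = 64.
  j = 2: C(16,2)·(4)^2 = 120·16 = 1920.
  j = 3: C(16,3)·(4)^3 = 560·64 = 35840.
  V_q(n, t) = 1 + 64 + 1920 + 35840 = 37825.
Step 2: q^n = 5^16 = 152587890625.
Step 3: Hamming bound ⌊q^n / V_q(n,t)⌋ = ⌊152587890625/37825⌋ = 4034048.
Step 4: Compare |C| = 1230715 to 4034048: satisfied.
The claimed |C| lies below the Hamming bound.


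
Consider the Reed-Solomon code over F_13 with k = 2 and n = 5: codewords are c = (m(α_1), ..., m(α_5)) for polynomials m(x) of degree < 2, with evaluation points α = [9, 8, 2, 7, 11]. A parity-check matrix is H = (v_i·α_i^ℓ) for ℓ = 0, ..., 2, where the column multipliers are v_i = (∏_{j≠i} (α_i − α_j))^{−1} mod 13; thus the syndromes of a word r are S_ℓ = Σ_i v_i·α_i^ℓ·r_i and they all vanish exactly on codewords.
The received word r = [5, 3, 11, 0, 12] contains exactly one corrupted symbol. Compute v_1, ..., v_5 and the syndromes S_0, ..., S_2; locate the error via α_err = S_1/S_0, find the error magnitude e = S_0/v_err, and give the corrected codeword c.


S = (7, 11, 8), error at position 1, error magnitude e = 12, c = [6, 3, 11, 0, 12].

Step 1: column multipliers v_i = (∏_{j≠i}(α_i − α_j))^{−1} mod 13.
  i = 1 (α = 9): (9−8)(9−2)(9−7)(9−11) = 1·7·2·(−2) = −28 ≡ 11, so v_1 = 11^{−1} = 6 (mod 13).
  i = 2 (α = 8): (8−9)(8−2)(8−7)(8−11) = (−1)·6·1·(−3) = 18 ≡ 5, so v_2 = 5^{−1} = 8 (mod 13).
  i = 3 (α = 2): (2−9)(2−8)(2−7)(2−11) = (−7)·(−6)·(−5)·(−9) = 1890 ≡ 5, so v_3 = 5^{−1} = 8 (mod 13).
  i = 4 (α = 7): (7−9)(7−8)(7−2)(7−11) = (−2)·(−1)·5·(−4) = −40 ≡ 12, so v_4 = 12^{−1} = 12 (mod 13).
  i = 5 (α = 11): (11−9)(11−8)(11−2)(11−7) = 2·3·9·4 = 216 ≡ 8, so v_5 = 8^{−1} = 5 (mod 13).
  v = [6, 8, 8, 12, 5].
Step 2: syndromes of r = [5, 3, 11, 0, 12] (all sums mod 13).
  S_0 = Σ v_i r_i = 6·5 + 8·3 + 8·11 + 12·0 + 5·12 = 202 ≡ 7.
  S_1 = Σ v_i α_i r_i = 6·9·5 + 8·8·3 + 8·2·11 + 12·7·0 + 5·11·12 = 1298 ≡ 11.
  α_i^2 mod 13 = [3, 12, 4, 10, 4].
  S_2 = Σ v_i α_i^2 r_i = 6·3·5 + 8·12·3 + 8·4·11 + 12·10·0 + 5·4·12 = 970 ≡ 8.
  S = (7, 11, 8) ≠ 0, so r is not a codeword (an error is present).
Step 3: locate the error. For a single error e at position i, S_ℓ = v_i·e·α_i^ℓ, so α_err = S_1/S_0.
  S_0^{−1} = 7^{−1} = 2 (mod 13), so α_err = 11·2 = 22 ≡ 9 = α_1. Error position i = 1.
  Consistency check: S_2/S_1 = 8·6 = 48 ≡ 9 = α_err ✓ (single-error assumption holds).
Step 4: error magnitude e = S_0/v_1 = S_0·∏_{j≠1}(α_1 − α_j) = 7·11 = 77 ≡ 12 (mod 13).
Step 5: correct position 1: c_1 = r_1 − e = 5 − 12 ≡ 6 (mod 13). Hence c = [6, 3, 11, 0, 12].
  Check: interpolating c through the α_i gives m(x) = 5 + 3·x (degree < 2) with m(α_i) = c_i for every i, so c is indeed a codeword.


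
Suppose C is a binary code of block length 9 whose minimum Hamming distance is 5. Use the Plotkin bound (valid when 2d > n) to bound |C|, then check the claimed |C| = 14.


Plotkin bound M ≤ 10; given |C| = 14 > bound (violated).

Check applicability: 2d = 10, n = 9.
2d − n = 1 > 0, so Plotkin applies.
Compute d/(2d−n) = 5/1 ≈ 5.0000.
⌊d/(2d−n)⌋ = 5.
Plotkin bound: M ≤ 2·5 = 10.
Given |C| = 14, check: VIOLATED.
This |C| is above the Plotkin bound, so no binary code with n = 9, d = 5 and 14 codewords exists.


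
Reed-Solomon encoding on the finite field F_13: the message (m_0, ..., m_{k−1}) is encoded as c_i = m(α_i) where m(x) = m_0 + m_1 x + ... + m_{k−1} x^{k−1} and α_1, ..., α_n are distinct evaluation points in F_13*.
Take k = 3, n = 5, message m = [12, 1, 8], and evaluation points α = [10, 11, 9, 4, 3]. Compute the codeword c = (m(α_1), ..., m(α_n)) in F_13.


c = [3, 3, 6, 1, 9]

Message polynomial: m(x) = 12 + 1·x + 8·x^2 (mod 13).
For each evaluation point α_i, compute m(α_i) mod 13:
  α_1 = 10: Horner steps 8 → 3 → 3, so m(10) = 3.
  α_2 = 11: Horner steps 8 → 11 → 3, so m(11) = 3.
  α_3 = 9: Horner steps 8 → 8 → 6, so m(9) = 6.
  α_4 = 4: Horner steps 8 → 7 → 1, so m(4) = 1.
  α_5 = 3: Horner steps 8 → 12 → 9, so m(3) = 9.
Codeword c = [3, 3, 6, 1, 9] ∈ F_13^5.


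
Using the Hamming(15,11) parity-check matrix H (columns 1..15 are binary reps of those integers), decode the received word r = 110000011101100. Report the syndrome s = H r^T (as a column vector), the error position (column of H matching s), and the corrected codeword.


s = (1, 0, 0, 1)^T, error position = 9, corrected codeword c = 110000010101100

Compute s = H r^T mod 2 one row at a time:
  s_1 = 1 + 1 + 1 + 0 + 1 + 1 + 0 + 0 = 5 ≡ 1 (mod 2).
  s_2 = 0 + 0 + 0 + 0 + 1 + 1 + 0 + 0 = 2 ≡ 0 (mod 2).
  s_3 = 1 + 0 + 0 + 0 + 1 + 0 + 0 + 0 = 2 ≡ 0 (mod 2).
  s_4 = 1 + 0 + 0 + 0 + 1 + 0 + 1 + 0 = 3 ≡ 1 (mod 2).
s = (1, 0, 0, 1)^T — this equals column 9 of H (binary 1001), so error is at position 9.
Correct: flip bit 9 of r = 110000011101100 to get c = 110000010101100.


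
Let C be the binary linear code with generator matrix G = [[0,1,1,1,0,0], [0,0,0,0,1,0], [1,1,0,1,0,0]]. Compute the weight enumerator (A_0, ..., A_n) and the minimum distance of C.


Weight distribution: A_0 = 1, A_1 = 1, A_2 = 1, A_3 = 3, A_4 = 2. Minimum distance d = 1.

Enumerate all 2^3 = 8 messages m ∈ F_2^3.
For each, compute codeword c = mG in F_2^6, then tally its weight.
  m = 000 → c = 000000, weight = 0.
  m = 100 → c = 011100, weight = 3.
  m = 010 → c = 000010, weight = 1.
  m = 110 → c = 011110, weight = 4.
  m = 001 → c = 110100, weight = 3.
  m = 101 → c = 101000, weight = 2.
  m = 011 → c = 110110, weight = 4.
  m = 111 → c = 101010, weight = 3.
Tally weights:
  weight 0: 1 codewords.
  weight 1: 1 codewords.
  weight 2: 1 codewords.
  weight 3: 3 codewords.
  weight 4: 2 codewords.
Minimum distance d = smallest w > 0 with A_w > 0 = 1.
Sanity: Σ A_w = 8 = 2^3 = 8 ✓.


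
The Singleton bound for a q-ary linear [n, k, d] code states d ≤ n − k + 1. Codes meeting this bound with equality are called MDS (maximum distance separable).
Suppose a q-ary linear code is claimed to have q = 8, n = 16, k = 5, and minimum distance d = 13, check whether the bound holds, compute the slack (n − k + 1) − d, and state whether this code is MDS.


Singleton RHS = n − k + 1 = 12, slack = -1, bound violated (no such code; not MDS).

Singleton bound: d ≤ n − k + 1.
Here n = 16, k = 5, so n − k + 1 = 12.
Given d = 13, check d ≤ 12: NO.
Slack = (n − k + 1) − d = -1.
The slack is negative: d = 13 exceeds n − k + 1 = 12 by 1, so the Singleton bound is violated and no linear [16, 5, 13]_8 code can exist. In particular it is not MDS (MDS requires d = n − k + 1 exactly).
Description: the claimed parameters are [16, 5, 13]_8; such a code would be impossible (violates the Singleton bound).


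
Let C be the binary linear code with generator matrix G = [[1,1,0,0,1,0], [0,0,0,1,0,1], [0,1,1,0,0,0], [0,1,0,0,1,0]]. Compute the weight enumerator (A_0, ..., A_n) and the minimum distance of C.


Weight distribution: A_0 = 1, A_1 = 1, A_2 = 4, A_3 = 4, A_4 = 3, A_5 = 3. Minimum distance d = 1.

Enumerate all 2^4 = 16 messages m ∈ F_2^4.
For each, compute codeword c = mG in F_2^6, then tally its weight.
  m = 0000 → c = 000000, weight = 0.
  m = 1000 → c = 110010, weight = 3.
  m = 0100 → c = 000101, weight = 2.
  m = 1100 → c = 110111, weight = 5.
  m = 0010 → c = 011000, weight = 2.
  m = 1010 → c = 101010, weight = 3.
  m = 0110 → c = 011101, weight = 4.
  m = 1110 → c = 101111, weight = 5.
  m = 0001 → c = 010010, weight = 2.
  m = 1001 → c = 100000, weight = 1.
  m = 0101 → c = 010111, weight = 4.
  m = 1101 → c = 100101, weight = 3.
  m = 0011 → c = 001010, weight = 2.
  m = 1011 → c = 111000, weight = 3.
  m = 0111 → c = 001111, weight = 4.
  m = 1111 → c = 111101, weight = 5.
Tally weights:
  weight 0: 1 codewords.
  weight 1: 1 codewords.
  weight 2: 4 codewords.
  weight 3: 4 codewords.
  weight 4: 3 codewords.
  weight 5: 3 codewords.
Minimum distance d = smallest w > 0 with A_w > 0 = 1.
Sanity: Σ A_w = 16 = 2^4 = 16 ✓.


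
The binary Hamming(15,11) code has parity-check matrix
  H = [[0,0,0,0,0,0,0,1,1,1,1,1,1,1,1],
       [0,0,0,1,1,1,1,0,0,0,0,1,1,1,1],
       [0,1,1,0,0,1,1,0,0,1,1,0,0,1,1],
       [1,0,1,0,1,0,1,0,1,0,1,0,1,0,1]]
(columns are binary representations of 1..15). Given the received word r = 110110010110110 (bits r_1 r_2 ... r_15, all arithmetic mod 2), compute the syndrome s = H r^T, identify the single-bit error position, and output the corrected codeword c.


s = (1, 0, 0, 0)^T, error position = 8, corrected codeword c = 110110000110110

Compute s = H r^T mod 2 one row at a time:
  s_1 = 1 + 0 + 1 + 1 + 0 + 1 + 1 + 0 = 5 ≡ 1 (mod 2).
  s_2 = 1 + 1 + 0 + 0 + 0 + 1 + 1 + 0 = 4 ≡ 0 (mod 2).
  s_3 = 1 + 0 + 0 + 0 + 1 + 1 + 1 + 0 = 4 ≡ 0 (mod 2).
  s_4 = 1 + 0 + 1 + 0 + 0 + 1 + 1 + 0 = 4 ≡ 0 (mod 2).
s = (1, 0, 0, 0)^T — this equals column 8 of H (binary 1000), so error is at position 8.
Correct: flip bit 8 of r = 110110010110110 to get c = 110110000110110.


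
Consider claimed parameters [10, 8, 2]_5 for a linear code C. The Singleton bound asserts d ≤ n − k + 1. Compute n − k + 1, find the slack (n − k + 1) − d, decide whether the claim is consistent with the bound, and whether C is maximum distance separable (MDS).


Singleton RHS = n − k + 1 = 3, slack = 1, bound satisfied, not MDS.

Singleton bound: d ≤ n − k + 1.
Here n = 10, k = 8, so n − k + 1 = 3.
Given d = 2, check d ≤ 3: YES.
Slack = (n − k + 1) − d = 1.
The code is NOT MDS (slack = 1 > 0).
Description: the claimed parameters are [10, 8, 2]_5; such a code would be non-MDS.


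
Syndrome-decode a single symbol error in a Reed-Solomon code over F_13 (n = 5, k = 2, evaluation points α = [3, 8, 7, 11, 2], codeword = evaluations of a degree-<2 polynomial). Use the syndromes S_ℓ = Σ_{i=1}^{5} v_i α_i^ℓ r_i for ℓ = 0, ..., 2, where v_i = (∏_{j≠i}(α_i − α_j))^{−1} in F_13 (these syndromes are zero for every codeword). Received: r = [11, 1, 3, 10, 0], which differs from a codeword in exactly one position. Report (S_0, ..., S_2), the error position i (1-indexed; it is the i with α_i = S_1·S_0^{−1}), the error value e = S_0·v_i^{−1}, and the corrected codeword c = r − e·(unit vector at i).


S = (9, 8, 10), error at position 4, error magnitude e = 2, c = [11, 1, 3, 8, 0].

Step 1: column multipliers v_i = (∏_{j≠i}(α_i − α_j))^{−1} mod 13.
  i = 1 (α = 3): (3−8)(3−7)(3−11)(3−2) = (−5)·(−4)·(−8)·1 = −160 ≡ 9, so v_1 = 9^{−1} = 3 (mod 13).
  i = 2 (α = 8): (8−3)(8−7)(8−11)(8−2) = 5·1·(−3)·6 = −90 ≡ 1, so v_2 = 1^{−1} = 1 (mod 13).
  i = 3 (α = 7): (7−3)(7−8)(7−11)(7−2) = 4·(−1)·(−4)·5 = 80 ≡ 2, so v_3 = 2^{−1} = 7 (mod 13).
  i = 4 (α = 11): (11−3)(11−8)(11−7)(11−2) = 8·3·4·9 = 864 ≡ 6, so v_4 = 6^{−1} = 11 (mod 13).
  i = 5 (α = 2): (2−3)(2−8)(2−7)(2−11) = (−1)·(−6)·(−5)·(−9) = 270 ≡ 10, so v_5 = 10^{−1} = 4 (mod 13).
  v = [3, 1, 7, 11, 4].
Step 2: syndromes of r = [11, 1, 3, 10, 0] (all sums mod 13).
  S_0 = Σ v_i r_i = 3·11 + 1·1 + 7·3 + 11·10 + 4·0 = 165 ≡ 9.
  S_1 = Σ v_i α_i r_i = 3·3·11 + 1·8·1 + 7·7·3 + 11·11·10 + 4·2·0 = 1464 ≡ 8.
  α_i^2 mod 13 = [9, 12, 10, 4, 4].
  S_2 = Σ v_i α_i^2 r_i = 3·9·11 + 1·12·1 + 7·10·3 + 11·4·10 + 4·4·0 = 959 ≡ 10.
  S = (9, 8, 10) ≠ 0, so r is not a codeword (an error is present).
Step 3: locate the error. For a single error e at position i, S_ℓ = v_i·e·α_i^ℓ, so α_err = S_1/S_0.
  S_0^{−1} = 9^{−1} = 3 (mod 13), so α_err = 8·3 = 24 ≡ 11 = α_4. Error position i = 4.
  Consistency check: S_2/S_1 = 10·5 = 50 ≡ 11 = α_err ✓ (single-error assumption holds).
Step 4: error magnitude e = S_0/v_4 = S_0·∏_{j≠4}(α_4 − α_j) = 9·6 = 54 ≡ 2 (mod 13).
Step 5: correct position 4: c_4 = r_4 − e = 10 − 2 ≡ 8 (mod 13). Hence c = [11, 1, 3, 8, 0].
  Check: interpolating c through the α_i gives m(x) = 4 + 11·x (degree < 2) with m(α_i) = c_i for every i, so c is indeed a codeword.


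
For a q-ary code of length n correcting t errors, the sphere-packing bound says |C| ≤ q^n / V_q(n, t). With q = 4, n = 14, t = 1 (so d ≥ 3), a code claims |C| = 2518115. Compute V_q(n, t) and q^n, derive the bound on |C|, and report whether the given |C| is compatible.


V_q(n, t) = 43, q^n = 268435456, Hamming bound = 6242685, |C| = 2518115 ≤ bound (satisfied).

Step 1: Compute V_q(n, t) = Σ_{j=0}^1 C(n, j) (q−1)^j.
  j = 0: C(14,0)·(3)^0 = 1·1 = 1.
  j = 1: C(14,1)·(3)^1 = 14·3 = 42.
  V_q(n, t) = 1 + 42 = 43.
Step 2: q^n = 4^14 = 268435456.
Step 3: Hamming bound ⌊q^n / V_q(n,t)⌋ = ⌊268435456/43⌋ = 6242685.
Step 4: Compare |C| = 2518115 to 6242685: satisfied.
The claimed |C| lies below the Hamming bound.


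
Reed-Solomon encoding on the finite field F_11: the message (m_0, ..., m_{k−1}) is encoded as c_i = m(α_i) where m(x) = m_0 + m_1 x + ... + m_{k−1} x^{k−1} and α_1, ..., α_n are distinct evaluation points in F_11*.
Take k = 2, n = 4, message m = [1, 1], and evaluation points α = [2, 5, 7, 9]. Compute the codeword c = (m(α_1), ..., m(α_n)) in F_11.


c = [3, 6, 8, 10]

Message polynomial: m(x) = 1 + 1·x (mod 11).
For each evaluation point α_i, compute m(α_i) mod 11:
  α_1 = 2: Horner steps 1 → 3, so m(2) = 3.
  α_2 = 5: Horner steps 1 → 6, so m(5) = 6.
  α_3 = 7: Horner steps 1 → 8, so m(7) = 8.
  α_4 = 9: Horner steps 1 → 10, so m(9) = 10.
Codeword c = [3, 6, 8, 10] ∈ F_11^4.


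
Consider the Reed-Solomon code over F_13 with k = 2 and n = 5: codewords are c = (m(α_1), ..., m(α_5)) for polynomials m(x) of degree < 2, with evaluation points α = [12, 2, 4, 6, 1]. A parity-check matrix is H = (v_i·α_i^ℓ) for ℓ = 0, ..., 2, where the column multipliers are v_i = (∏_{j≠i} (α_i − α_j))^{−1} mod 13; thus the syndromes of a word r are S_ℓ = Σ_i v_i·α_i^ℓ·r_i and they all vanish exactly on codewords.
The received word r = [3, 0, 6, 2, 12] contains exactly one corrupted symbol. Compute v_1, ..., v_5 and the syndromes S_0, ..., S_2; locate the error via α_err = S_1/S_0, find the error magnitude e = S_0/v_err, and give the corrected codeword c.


S = (5, 10, 7), error at position 2, error magnitude e = 3, c = [3, 10, 6, 2, 12].

Step 1: column multipliers v_i = (∏_{j≠i}(α_i − α_j))^{−1} mod 13.
  i = 1 (α = 12): (12−2)(12−4)(12−6)(12−1) = 10·8·6·11 = 5280 ≡ 2, so v_1 = 2^{−1} = 7 (mod 13).
  i = 2 (α = 2): (2−12)(2−4)(2−6)(2−1) = (−10)·(−2)·(−4)·1 = −80 ≡ 11, so v_2 = 11^{−1} = 6 (mod 13).
  i = 3 (α = 4): (4−12)(4−2)(4−6)(4−1) = (−8)·2·(−2)·3 = 96 ≡ 5, so v_3 = 5^{−1} = 8 (mod 13).
  i = 4 (α = 6): (6−12)(6−2)(6−4)(6−1) = (−6)·4·2·5 = −240 ≡ 7, so v_4 = 7^{−1} = 2 (mod 13).
  i = 5 (α = 1): (1−12)(1−2)(1−4)(1−6) = (−11)·(−1)·(−3)·(−5) = 165 ≡ 9, so v_5 = 9^{−1} = 3 (mod 13).
  v = [7, 6, 8, 2, 3].
Step 2: syndromes of r = [3, 0, 6, 2, 12] (all sums mod 13).
  S_0 = Σ v_i r_i = 7·3 + 6·0 + 8·6 + 2·2 + 3·12 = 109 ≡ 5.
  S_1 = Σ v_i α_i r_i = 7·12·3 + 6·2·0 + 8·4·6 + 2·6·2 + 3·1·12 = 504 ≡ 10.
  α_i^2 mod 13 = [1, 4, 3, 10, 1].
  S_2 = Σ v_i α_i^2 r_i = 7·1·3 + 6·4·0 + 8·3·6 + 2·10·2 + 3·1·12 = 241 ≡ 7.
  S = (5, 10, 7) ≠ 0, so r is not a codeword (an error is present).
Step 3: locate the error. For a single error e at position i, S_ℓ = v_i·e·α_i^ℓ, so α_err = S_1/S_0.
  S_0^{−1} = 5^{−1} = 8 (mod 13), so α_err = 10·8 = 80 ≡ 2 = α_2. Error position i = 2.
  Consistency check: S_2/S_1 = 7·4 = 28 ≡ 2 = α_err ✓ (single-error assumption holds).
Step 4: error magnitude e = S_0/v_2 = S_0·∏_{j≠2}(α_2 − α_j) = 5·11 = 55 ≡ 3 (mod 13).
Step 5: correct position 2: c_2 = r_2 − e = 0 − 3 ≡ 10 (mod 13). Hence c = [3, 10, 6, 2, 12].
  Check: interpolating c through the α_i gives m(x) = 1 + 11·x (degree < 2) with m(α_i) = c_i for every i, so c is indeed a codeword.


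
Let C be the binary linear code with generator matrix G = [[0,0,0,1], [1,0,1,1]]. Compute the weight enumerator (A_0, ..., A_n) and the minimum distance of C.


Weight distribution: A_0 = 1, A_1 = 1, A_2 = 1, A_3 = 1. Minimum distance d = 1.

Enumerate all 2^2 = 4 messages m ∈ F_2^2.
For each, compute codeword c = mG in F_2^4, then tally its weight.
  m = 00 → c = 0000, weight = 0.
  m = 10 → c = 0001, weight = 1.
  m = 01 → c = 1011, weight = 3.
  m = 11 → c = 1010, weight = 2.
Tally weights:
  weight 0: 1 codewords.
  weight 1: 1 codewords.
  weight 2: 1 codewords.
  weight 3: 1 codewords.
Minimum distance d = smallest w > 0 with A_w > 0 = 1.
Sanity: Σ A_w = 4 = 2^2 = 4 ✓.


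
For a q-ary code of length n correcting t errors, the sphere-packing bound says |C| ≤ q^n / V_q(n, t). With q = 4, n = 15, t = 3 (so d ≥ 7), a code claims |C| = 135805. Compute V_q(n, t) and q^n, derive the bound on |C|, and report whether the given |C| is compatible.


V_q(n, t) = 13276, q^n = 1073741824, Hamming bound = 80878, |C| = 135805 > bound (violated).

Step 1: Compute V_q(n, t) = Σ_{j=0}^3 C(n, j) (q−1)^j.
  j = 0: C(15,0)·(3)^0 = 1·1 = 1.
  j = 1: C(15,1)·(3)^1 = 15·3 = 45.
  j = 2: C(15,2)·(3)^2 = 105·9 = 945.
  j = 3: C(15,3)·(3)^3 = 455·27 = 12285.
  V_q(n, t) = 1 + 45 + 945 + 12285 = 13276.
Step 2: q^n = 4^15 = 1073741824.
Step 3: Hamming bound ⌊q^n / V_q(n,t)⌋ = ⌊1073741824/13276⌋ = 80878.
Step 4: Compare |C| = 135805 to 80878: violated.
The claimed |C| lies above the Hamming bound, so no 4-ary code of length 15 with d ≥ 7 can have 135805 codewords.


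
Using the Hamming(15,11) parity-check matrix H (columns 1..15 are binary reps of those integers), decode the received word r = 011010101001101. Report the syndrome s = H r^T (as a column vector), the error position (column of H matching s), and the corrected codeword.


s = (0, 1, 0, 0)^T, error position = 4, corrected codeword c = 011110101001101

Compute s = H r^T mod 2 one row at a time:
  s_1 = 0 + 1 + 0 + 0 + 1 + 1 + 0 + 1 = 4 ≡ 0 (mod 2).
  s_2 = 0 + 1 + 0 + 1 + 1 + 1 + 0 + 1 = 5 ≡ 1 (mod 2).
  s_3 = 1 + 1 + 0 + 1 + 0 + 0 + 0 + 1 = 4 ≡ 0 (mod 2).
  s_4 = 0 + 1 + 1 + 1 + 1 + 0 + 1 + 1 = 6 ≡ 0 (mod 2).
s = (0, 1, 0, 0)^T — this equals column 4 of H (binary 0100), so error is at position 4.
Correct: flip bit 4 of r = 011010101001101 to get c = 011110101001101.


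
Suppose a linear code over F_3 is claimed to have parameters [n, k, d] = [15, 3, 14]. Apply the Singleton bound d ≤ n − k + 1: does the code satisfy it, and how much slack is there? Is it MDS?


Singleton RHS = n − k + 1 = 13, slack = -1, bound violated (no such code; not MDS).

Singleton bound: d ≤ n − k + 1.
Here n = 15, k = 3, so n − k + 1 = 13.
Given d = 14, check d ≤ 13: NO.
Slack = (n − k + 1) − d = -1.
The slack is negative: d = 14 exceeds n − k + 1 = 13 by 1, so the Singleton bound is violated and no linear [15, 3, 14]_3 code can exist. In particular it is not MDS (MDS requires d = n − k + 1 exactly).
Description: the claimed parameters are [15, 3, 14]_3; such a code would be impossible (violates the Singleton bound).


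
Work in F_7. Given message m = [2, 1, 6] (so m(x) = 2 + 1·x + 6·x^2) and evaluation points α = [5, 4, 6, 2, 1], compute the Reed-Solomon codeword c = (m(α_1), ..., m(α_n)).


c = [3, 4, 0, 0, 2]

Message polynomial: m(x) = 2 + 1·x + 6·x^2 (mod 7).
For each evaluation point α_i, compute m(α_i) mod 7:
  α_1 = 5: Horner steps 6 → 3 → 3, so m(5) = 3.
  α_2 = 4: Horner steps 6 → 4 → 4, so m(4) = 4.
  α_3 = 6: Horner steps 6 → 2 → 0, so m(6) = 0.
  α_4 = 2: Horner steps 6 → 6 → 0, so m(2) = 0.
  α_5 = 1: Horner steps 6 → 0 → 2, so m(1) = 2.
Codeword c = [3, 4, 0, 0, 2] ∈ F_7^5.


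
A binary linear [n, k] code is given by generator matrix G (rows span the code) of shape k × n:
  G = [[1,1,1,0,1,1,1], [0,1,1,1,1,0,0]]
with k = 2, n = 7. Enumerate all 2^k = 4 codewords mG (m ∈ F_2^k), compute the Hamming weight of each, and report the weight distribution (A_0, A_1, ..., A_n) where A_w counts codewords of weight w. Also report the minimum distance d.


Weight distribution: A_0 = 1, A_4 = 2, A_6 = 1. Minimum distance d = 4.

Enumerate all 2^2 = 4 messages m ∈ F_2^2.
For each, compute codeword c = mG in F_2^7, then tally its weight.
  m = 00 → c = 0000000, weight = 0.
  m = 10 → c = 1110111, weight = 6.
  m = 01 → c = 0111100, weight = 4.
  m = 11 → c = 1001011, weight = 4.
Tally weights:
  weight 0: 1 codewords.
  weight 4: 2 codewords.
  weight 6: 1 codewords.
Minimum distance d = smallest w > 0 with A_w > 0 = 4.
Sanity: Σ A_w = 4 = 2^2 = 4 ✓.


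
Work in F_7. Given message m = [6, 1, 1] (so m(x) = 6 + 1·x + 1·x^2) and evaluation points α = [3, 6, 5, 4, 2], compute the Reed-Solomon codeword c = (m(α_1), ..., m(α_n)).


c = [4, 6, 1, 5, 5]

Message polynomial: m(x) = 6 + 1·x + 1·x^2 (mod 7).
For each evaluation point α_i, compute m(α_i) mod 7:
  α_1 = 3: Horner steps 1 → 4 → 4, so m(3) = 4.
  α_2 = 6: Horner steps 1 → 0 → 6, so m(6) = 6.
  α_3 = 5: Horner steps 1 → 6 → 1, so m(5) = 1.
  α_4 = 4: Horner steps 1 → 5 → 5, so m(4) = 5.
  α_5 = 2: Horner steps 1 → 3 → 5, so m(2) = 5.
Codeword c = [4, 6, 1, 5, 5] ∈ F_7^5.


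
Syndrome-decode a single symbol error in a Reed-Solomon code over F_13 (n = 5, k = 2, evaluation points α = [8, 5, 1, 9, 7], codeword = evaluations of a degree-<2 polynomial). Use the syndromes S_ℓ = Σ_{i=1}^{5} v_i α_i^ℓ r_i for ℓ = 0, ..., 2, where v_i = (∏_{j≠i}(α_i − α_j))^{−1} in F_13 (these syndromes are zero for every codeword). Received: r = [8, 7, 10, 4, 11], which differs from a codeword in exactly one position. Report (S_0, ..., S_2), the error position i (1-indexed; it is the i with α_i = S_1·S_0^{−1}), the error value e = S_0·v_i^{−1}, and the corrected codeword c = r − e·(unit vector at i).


S = (7, 10, 5), error at position 5, error magnitude e = 12, c = [8, 7, 10, 4, 12].

Step 1: column multipliers v_i = (∏_{j≠i}(α_i − α_j))^{−1} mod 13.
  i = 1 (α = 8): (8−5)(8−1)(8−9)(8−7) = 3·7·(−1)·1 = −21 ≡ 5, so v_1 = 5^{−1} = 8 (mod 13).
  i = 2 (α = 5): (5−8)(5−1)(5−9)(5−7) = (−3)·4·(−4)·(−2) = −96 ≡ 8, so v_2 = 8^{−1} = 5 (mod 13).
  i = 3 (α = 1): (1−8)(1−5)(1−9)(1−7) = (−7)·(−4)·(−8)·(−6) = 1344 ≡ 5, so v_3 = 5^{−1} = 8 (mod 13).
  i = 4 (α = 9): (9−8)(9−5)(9−1)(9−7) = 1·4·8·2 = 64 ≡ 12, so v_4 = 12^{−1} = 12 (mod 13).
  i = 5 (α = 7): (7−8)(7−5)(7−1)(7−9) = (−1)·2·6·(−2) = 24 ≡ 11, so v_5 = 11^{−1} = 6 (mod 13).
  v = [8, 5, 8, 12, 6].
Step 2: syndromes of r = [8, 7, 10, 4, 11] (all sums mod 13).
  S_0 = Σ v_i r_i = 8·8 + 5·7 + 8·10 + 12·4 + 6·11 = 293 ≡ 7.
  S_1 = Σ v_i α_i r_i = 8·8·8 + 5·5·7 + 8·1·10 + 12·9·4 + 6·7·11 = 1661 ≡ 10.
  α_i^2 mod 13 = [12, 12, 1, 3, 10].
  S_2 = Σ v_i α_i^2 r_i = 8·12·8 + 5·12·7 + 8·1·10 + 12·3·4 + 6·10·11 = 2072 ≡ 5.
  S = (7, 10, 5) ≠ 0, so r is not a codeword (an error is present).
Step 3: locate the error. For a single error e at position i, S_ℓ = v_i·e·α_i^ℓ, so α_err = S_1/S_0.
  S_0^{−1} = 7^{−1} = 2 (mod 13), so α_err = 10·2 = 20 ≡ 7 = α_5. Error position i = 5.
  Consistency check: S_2/S_1 = 5·4 = 20 ≡ 7 = α_err ✓ (single-error assumption holds).
Step 4: error magnitude e = S_0/v_5 = S_0·∏_{j≠5}(α_5 − α_j) = 7·11 = 77 ≡ 12 (mod 13).
Step 5: correct position 5: c_5 = r_5 − e = 11 − 12 ≡ 12 (mod 13). Hence c = [8, 7, 10, 4, 12].
  Check: interpolating c through the α_i gives m(x) = 1 + 9·x (degree < 2) with m(α_i) = c_i for every i, so c is indeed a codeword.


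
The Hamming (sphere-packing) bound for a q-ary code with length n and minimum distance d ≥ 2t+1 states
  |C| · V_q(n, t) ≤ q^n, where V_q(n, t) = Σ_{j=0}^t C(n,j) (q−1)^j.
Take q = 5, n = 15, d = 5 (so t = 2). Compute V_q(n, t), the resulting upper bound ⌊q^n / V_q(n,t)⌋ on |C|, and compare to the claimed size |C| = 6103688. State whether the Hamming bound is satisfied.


V_q(n, t) = 1741, q^n = 30517578125, Hamming bound = 17528764, |C| = 6103688 ≤ bound (satisfied).

Step 1: Compute V_q(n, t) = Σ_{j=0}^2 C(n, j) (q−1)^j.
  j = 0: C(15,0)·(4)^0 = 1·1 = 1.
  j = 1: C(15,1)·(4)^1 = 15·4 = 60.
  j = 2: C(15,2)·(4)^2 = 105·16 = 1680.
  V_q(n, t) = 1 + 60 + 1680 = 1741.
Step 2: q^n = 5^15 = 30517578125.
Step 3: Hamming bound ⌊q^n / V_q(n,t)⌋ = ⌊30517578125/1741⌋ = 17528764.
Step 4: Compare |C| = 6103688 to 17528764: satisfied.
The claimed |C| lies below the Hamming bound.


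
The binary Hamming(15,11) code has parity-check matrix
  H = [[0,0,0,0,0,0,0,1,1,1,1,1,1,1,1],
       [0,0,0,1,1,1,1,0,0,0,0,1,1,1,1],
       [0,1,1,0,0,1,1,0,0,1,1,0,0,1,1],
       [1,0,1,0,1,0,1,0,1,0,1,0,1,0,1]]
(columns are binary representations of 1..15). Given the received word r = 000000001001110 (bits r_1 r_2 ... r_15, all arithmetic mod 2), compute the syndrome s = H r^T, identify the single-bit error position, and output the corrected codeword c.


s = (0, 1, 1, 0)^T, error position = 6, corrected codeword c = 000001001001110

Compute s = H r^T mod 2 one row at a time:
  s_1 = 0 + 1 + 0 + 0 + 1 + 1 + 1 + 0 = 4 ≡ 0 (mod 2).
  s_2 = 0 + 0 + 0 + 0 + 1 + 1 + 1 + 0 = 3 ≡ 1 (mod 2).
  s_3 = 0 + 0 + 0 + 0 + 0 + 0 + 1 + 0 = 1 ≡ 1 (mod 2).
  s_4 = 0 + 0 + 0 + 0 + 1 + 0 + 1 + 0 = 2 ≡ 0 (mod 2).
s = (0, 1, 1, 0)^T — this equals column 6 of H (binary 0110), so error is at position 6.
Correct: flip bit 6 of r = 000000001001110 to get c = 000001001001110.


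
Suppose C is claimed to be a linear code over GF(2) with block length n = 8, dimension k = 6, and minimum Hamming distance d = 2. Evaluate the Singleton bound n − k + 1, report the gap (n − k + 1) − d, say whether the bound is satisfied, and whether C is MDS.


Singleton RHS = n − k + 1 = 3, slack = 1, bound satisfied, not MDS.

Singleton bound: d ≤ n − k + 1.
Here n = 8, k = 6, so n − k + 1 = 3.
Given d = 2, check d ≤ 3: YES.
Slack = (n − k + 1) − d = 1.
The code is NOT MDS (slack = 1 > 0).
Description: the claimed parameters are [8, 6, 2]_2; such a code would be non-MDS.


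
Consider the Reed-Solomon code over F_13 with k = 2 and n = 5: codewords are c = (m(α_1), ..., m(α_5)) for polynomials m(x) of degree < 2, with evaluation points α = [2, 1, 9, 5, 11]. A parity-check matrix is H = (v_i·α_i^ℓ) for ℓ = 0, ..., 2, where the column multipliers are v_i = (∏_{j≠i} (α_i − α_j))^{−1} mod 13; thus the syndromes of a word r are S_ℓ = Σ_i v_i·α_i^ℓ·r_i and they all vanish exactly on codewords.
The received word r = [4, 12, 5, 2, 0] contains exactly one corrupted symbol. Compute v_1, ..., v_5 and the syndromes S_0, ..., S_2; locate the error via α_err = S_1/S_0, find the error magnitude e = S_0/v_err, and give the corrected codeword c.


S = (11, 9, 5), error at position 1, error magnitude e = 1, c = [3, 12, 5, 2, 0].

Step 1: column multipliers v_i = (∏_{j≠i}(α_i − α_j))^{−1} mod 13.
  i = 1 (α = 2): (2−1)(2−9)(2−5)(2−11) = 1·(−7)·(−3)·(−9) = −189 ≡ 6, so v_1 = 6^{−1} = 11 (mod 13).
  i = 2 (α = 1): (1−2)(1−9)(1−5)(1−11) = (−1)·(−8)·(−4)·(−10) = 320 ≡ 8, so v_2 = 8^{−1} = 5 (mod 13).
  i = 3 (α = 9): (9−2)(9−1)(9−5)(9−11) = 7·8·4·(−2) = −448 ≡ 7, so v_3 = 7^{−1} = 2 (mod 13).
  i = 4 (α = 5): (5−2)(5−1)(5−9)(5−11) = 3·4·(−4)·(−6) = 288 ≡ 2, so v_4 = 2^{−1} = 7 (mod 13).
  i = 5 (α = 11): (11−2)(11−1)(11−9)(11−5) = 9·10·2·6 = 1080 ≡ 1, so v_5 = 1^{−1} = 1 (mod 13).
  v = [11, 5, 2, 7, 1].
Step 2: syndromes of r = [4, 12, 5, 2, 0] (all sums mod 13).
  S_0 = Σ v_i r_i = 11·4 + 5·12 + 2·5 + 7·2 + 1·0 = 128 ≡ 11.
  S_1 = Σ v_i α_i r_i = 11·2·4 + 5·1·12 + 2·9·5 + 7·5·2 + 1·11·0 = 308 ≡ 9.
  α_i^2 mod 13 = [4, 1, 3, 12, 4].
  S_2 = Σ v_i α_i^2 r_i = 11·4·4 + 5·1·12 + 2·3·5 + 7·12·2 + 1·4·0 = 434 ≡ 5.
  S = (11, 9, 5) ≠ 0, so r is not a codeword (an error is present).
Step 3: locate the error. For a single error e at position i, S_ℓ = v_i·e·α_i^ℓ, so α_err = S_1/S_0.
  S_0^{−1} = 11^{−1} = 6 (mod 13), so α_err = 9·6 = 54 ≡ 2 = α_1. Error position i = 1.
  Consistency check: S_2/S_1 = 5·3 = 15 ≡ 2 = α_err ✓ (single-error assumption holds).
Step 4: error magnitude e = S_0/v_1 = S_0·∏_{j≠1}(α_1 − α_j) = 11·6 = 66 ≡ 1 (mod 13).
Step 5: correct position 1: c_1 = r_1 − e = 4 − 1 ≡ 3 (mod 13). Hence c = [3, 12, 5, 2, 0].
  Check: interpolating c through the α_i gives m(x) = 8 + 4·x (degree < 2) with m(α_i) = c_i for every i, so c is indeed a codeword.


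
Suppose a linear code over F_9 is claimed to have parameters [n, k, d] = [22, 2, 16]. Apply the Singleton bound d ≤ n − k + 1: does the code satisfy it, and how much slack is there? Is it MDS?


Singleton RHS = n − k + 1 = 21, slack = 5, bound satisfied, not MDS.

Singleton bound: d ≤ n − k + 1.
Here n = 22, k = 2, so n − k + 1 = 21.
Given d = 16, check d ≤ 21: YES.
Slack = (n − k + 1) − d = 5.
The code is NOT MDS (slack = 5 > 0).
Description: the claimed parameters are [22, 2, 16]_9; such a code would be non-MDS.


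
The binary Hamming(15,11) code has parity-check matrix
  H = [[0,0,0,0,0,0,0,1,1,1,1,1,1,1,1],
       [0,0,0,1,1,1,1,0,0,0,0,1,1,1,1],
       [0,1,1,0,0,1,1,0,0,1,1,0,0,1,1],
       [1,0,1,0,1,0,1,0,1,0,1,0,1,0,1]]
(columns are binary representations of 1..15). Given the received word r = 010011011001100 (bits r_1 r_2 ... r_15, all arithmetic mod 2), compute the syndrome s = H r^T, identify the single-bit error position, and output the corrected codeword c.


s = (0, 0, 0, 1)^T, error position = 1, corrected codeword c = 110011011001100

Compute s = H r^T mod 2 one row at a time:
  s_1 = 1 + 1 + 0 + 0 + 1 + 1 + 0 + 0 = 4 ≡ 0 (mod 2).
  s_2 = 0 + 1 + 1 + 0 + 1 + 1 + 0 + 0 = 4 ≡ 0 (mod 2).
  s_3 = 1 + 0 + 1 + 0 + 0 + 0 + 0 + 0 = 2 ≡ 0 (mod 2).
  s_4 = 0 + 0 + 1 + 0 + 1 + 0 + 1 + 0 = 3 ≡ 1 (mod 2).
s = (0, 0, 0, 1)^T — this equals column 1 of H (binary 0001), so error is at position 1.
Correct: flip bit 1 of r = 010011011001100 to get c = 110011011001100.


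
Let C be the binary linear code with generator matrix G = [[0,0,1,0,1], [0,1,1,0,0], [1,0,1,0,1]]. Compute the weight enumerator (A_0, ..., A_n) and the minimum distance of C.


Weight distribution: A_0 = 1, A_1 = 1, A_2 = 3, A_3 = 3. Minimum distance d = 1.

Enumerate all 2^3 = 8 messages m ∈ F_2^3.
For each, compute codeword c = mG in F_2^5, then tally its weight.
  m = 000 → c = 00000, weight = 0.
  m = 100 → c = 00101, weight = 2.
  m = 010 → c = 01100, weight = 2.
  m = 110 → c = 01001, weight = 2.
  m = 001 → c = 10101, weight = 3.
  m = 101 → c = 10000, weight = 1.
  m = 011 → c = 11001, weight = 3.
  m = 111 → c = 11100, weight = 3.
Tally weights:
  weight 0: 1 codewords.
  weight 1: 1 codewords.
  weight 2: 3 codewords.
  weight 3: 3 codewords.
Minimum distance d = smallest w > 0 with A_w > 0 = 1.
Sanity: Σ A_w = 8 = 2^3 = 8 ✓.


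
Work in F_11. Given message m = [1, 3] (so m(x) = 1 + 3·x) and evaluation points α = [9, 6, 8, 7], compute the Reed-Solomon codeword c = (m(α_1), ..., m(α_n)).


c = [6, 8, 3, 0]

Message polynomial: m(x) = 1 + 3·x (mod 11).
For each evaluation point α_i, compute m(α_i) mod 11:
  α_1 = 9: Horner steps 3 → 6, so m(9) = 6.
  α_2 = 6: Horner steps 3 → 8, so m(6) = 8.
  α_3 = 8: Horner steps 3 → 3, so m(8) = 3.
  α_4 = 7: Horner steps 3 → 0, so m(7) = 0.
Codeword c = [6, 8, 3, 0] ∈ F_11^4.


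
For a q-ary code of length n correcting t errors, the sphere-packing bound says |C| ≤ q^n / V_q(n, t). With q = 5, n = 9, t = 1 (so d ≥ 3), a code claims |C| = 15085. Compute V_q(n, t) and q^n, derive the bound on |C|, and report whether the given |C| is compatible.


V_q(n, t) = 37, q^n = 1953125, Hamming bound = 52787, |C| = 15085 ≤ bound (satisfied).

Step 1: Compute V_q(n, t) = Σ_{j=0}^1 C(n, j) (q−1)^j.
  j = 0: C(9,0)·(4)^0 = 1·1 = 1.
  j = 1: C(9,1)·(4)^1 = 9·4 = 36.
  V_q(n, t) = 1 + 36 = 37.
Step 2: q^n = 5^9 = 1953125.
Step 3: Hamming bound ⌊q^n / V_q(n,t)⌋ = ⌊1953125/37⌋ = 52787.
Step 4: Compare |C| = 15085 to 52787: satisfied.
The claimed |C| lies below the Hamming bound.


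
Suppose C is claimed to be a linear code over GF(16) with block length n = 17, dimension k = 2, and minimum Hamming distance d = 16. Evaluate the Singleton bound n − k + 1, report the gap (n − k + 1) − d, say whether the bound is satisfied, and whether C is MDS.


Singleton RHS = n − k + 1 = 16, slack = 0, bound satisfied, MDS.

Singleton bound: d ≤ n − k + 1.
Here n = 17, k = 2, so n − k + 1 = 16.
Given d = 16, check d ≤ 16: YES.
Slack = (n − k + 1) − d = 0.
The code is MDS (slack = 0).
Description: the claimed parameters are [17, 2, 16]_16; such a code would be MDS (meets Singleton bound).


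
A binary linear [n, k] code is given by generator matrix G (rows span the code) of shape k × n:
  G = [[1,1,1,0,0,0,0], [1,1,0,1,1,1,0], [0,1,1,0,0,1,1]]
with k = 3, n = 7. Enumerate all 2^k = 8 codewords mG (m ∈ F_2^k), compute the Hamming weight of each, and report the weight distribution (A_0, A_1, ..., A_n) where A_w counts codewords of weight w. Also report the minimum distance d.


Weight distribution: A_0 = 1, A_3 = 2, A_4 = 3, A_5 = 2. Minimum distance d = 3.

Enumerate all 2^3 = 8 messages m ∈ F_2^3.
For each, compute codeword c = mG in F_2^7, then tally its weight.
  m = 000 → c = 0000000, weight = 0.
  m = 100 → c = 1110000, weight = 3.
  m = 010 → c = 1101110, weight = 5.
  m = 110 → c = 0011110, weight = 4.
  m = 001 → c = 0110011, weight = 4.
  m = 101 → c = 1000011, weight = 3.
  m = 011 → c = 1011101, weight = 5.
  m = 111 → c = 0101101, weight = 4.
Tally weights:
  weight 0: 1 codewords.
  weight 3: 2 codewords.
  weight 4: 3 codewords.
  weight 5: 2 codewords.
Minimum distance d = smallest w > 0 with A_w > 0 = 3.
Sanity: Σ A_w = 8 = 2^3 = 8 ✓.
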